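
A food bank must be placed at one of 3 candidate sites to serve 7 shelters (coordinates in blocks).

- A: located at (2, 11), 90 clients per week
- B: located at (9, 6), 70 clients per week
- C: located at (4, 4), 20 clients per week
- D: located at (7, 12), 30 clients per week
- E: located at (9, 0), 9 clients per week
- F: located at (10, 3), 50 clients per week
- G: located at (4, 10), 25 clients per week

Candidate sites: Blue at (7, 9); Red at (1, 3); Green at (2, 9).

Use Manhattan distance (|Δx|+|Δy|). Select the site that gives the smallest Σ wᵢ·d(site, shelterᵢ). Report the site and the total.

Blue, total 1879 blocks

Total weighted distance at each candidate:
  Blue (7, 9): total = 1879
  Red (1, 3): total = 2909
  Green (2, 9): total = 2179
Minimum is at Blue with total 1879 blocks.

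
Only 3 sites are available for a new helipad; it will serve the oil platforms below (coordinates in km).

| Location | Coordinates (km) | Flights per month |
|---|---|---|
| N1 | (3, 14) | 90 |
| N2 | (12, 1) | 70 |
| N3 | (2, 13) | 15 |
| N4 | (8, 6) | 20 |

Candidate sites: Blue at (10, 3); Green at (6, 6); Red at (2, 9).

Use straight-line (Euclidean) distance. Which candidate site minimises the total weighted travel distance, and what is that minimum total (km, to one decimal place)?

Total weighted distance at each candidate:
  Blue (10, 3): total = 1635.7
  Green (6, 6): total = 1476.6
  Red (2, 9): total = 1549.5
Minimum is at Green with total 1476.6 km.

Green, total 1476.6 km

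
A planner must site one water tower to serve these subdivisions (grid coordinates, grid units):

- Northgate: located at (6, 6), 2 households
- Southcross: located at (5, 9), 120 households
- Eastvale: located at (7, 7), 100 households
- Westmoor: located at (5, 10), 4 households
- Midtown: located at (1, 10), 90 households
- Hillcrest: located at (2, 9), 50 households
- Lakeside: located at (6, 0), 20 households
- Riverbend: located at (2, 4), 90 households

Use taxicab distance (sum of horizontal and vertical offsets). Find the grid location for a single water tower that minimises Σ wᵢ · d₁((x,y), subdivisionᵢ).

Manhattan distance separates: Σwᵢ(|x−xᵢ|+|y−yᵢ|) = Σwᵢ|x−xᵢ| + Σwᵢ|y−yᵢ|, so x and y are optimised independently as 1-D weighted medians.
Total weight W = 476; half = 238.
x-coordinate, sorted with cumulative weight:
  x=1 (Midtown, w=90) cum 90
  x=2 (Hillcrest, w=50) cum 140
  x=2 (Riverbend, w=90) cum 230
  x=5 (Southcross, w=120) cum 350  ← median
  x=5 (Westmoor, w=4) cum 354
  x=6 (Northgate, w=2) cum 356
  x=6 (Lakeside, w=20) cum 376
  x=7 (Eastvale, w=100) cum 476
⇒ x* = 5
y-coordinate, sorted with cumulative weight:
  y=0 (Lakeside, w=20) cum 20
  y=4 (Riverbend, w=90) cum 110
  y=6 (Northgate, w=2) cum 112
  y=7 (Eastvale, w=100) cum 212
  y=9 (Southcross, w=120) cum 332  ← median
  y=9 (Hillcrest, w=50) cum 382
  y=10 (Westmoor, w=4) cum 386
  y=10 (Midtown, w=90) cum 476
⇒ y* = 9

(5, 9)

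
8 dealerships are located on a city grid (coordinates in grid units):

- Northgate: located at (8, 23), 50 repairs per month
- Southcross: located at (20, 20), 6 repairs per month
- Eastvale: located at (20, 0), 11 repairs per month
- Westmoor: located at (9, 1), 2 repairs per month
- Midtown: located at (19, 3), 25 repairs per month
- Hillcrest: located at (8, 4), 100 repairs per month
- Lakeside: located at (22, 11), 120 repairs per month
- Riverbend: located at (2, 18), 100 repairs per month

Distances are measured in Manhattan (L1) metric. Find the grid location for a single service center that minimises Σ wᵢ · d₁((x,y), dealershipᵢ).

(8, 11)

Manhattan distance separates: Σwᵢ(|x−xᵢ|+|y−yᵢ|) = Σwᵢ|x−xᵢ| + Σwᵢ|y−yᵢ|, so x and y are optimised independently as 1-D weighted medians.
Total weight W = 414; half = 207.
x-coordinate, sorted with cumulative weight:
  x=2 (Riverbend, w=100) cum 100
  x=8 (Northgate, w=50) cum 150
  x=8 (Hillcrest, w=100) cum 250  ← median
  x=9 (Westmoor, w=2) cum 252
  x=19 (Midtown, w=25) cum 277
  x=20 (Southcross, w=6) cum 283
  x=20 (Eastvale, w=11) cum 294
  x=22 (Lakeside, w=120) cum 414
⇒ x* = 8
y-coordinate, sorted with cumulative weight:
  y=0 (Eastvale, w=11) cum 11
  y=1 (Westmoor, w=2) cum 13
  y=3 (Midtown, w=25) cum 38
  y=4 (Hillcrest, w=100) cum 138
  y=11 (Lakeside, w=120) cum 258  ← median
  y=18 (Riverbend, w=100) cum 358
  y=20 (Southcross, w=6) cum 364
  y=23 (Northgate, w=50) cum 414
⇒ y* = 11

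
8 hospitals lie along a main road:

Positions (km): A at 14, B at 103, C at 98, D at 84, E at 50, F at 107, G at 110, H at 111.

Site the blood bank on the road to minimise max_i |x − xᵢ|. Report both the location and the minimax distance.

location 62.5, max distance 48.5

The 1-center on a line is the midpoint of the two extreme points: leftmost at 14, rightmost at 111.
Optimal location = (14 + 111)/2 = 62.5; maximum distance = (111 − 14)/2 = 48.5.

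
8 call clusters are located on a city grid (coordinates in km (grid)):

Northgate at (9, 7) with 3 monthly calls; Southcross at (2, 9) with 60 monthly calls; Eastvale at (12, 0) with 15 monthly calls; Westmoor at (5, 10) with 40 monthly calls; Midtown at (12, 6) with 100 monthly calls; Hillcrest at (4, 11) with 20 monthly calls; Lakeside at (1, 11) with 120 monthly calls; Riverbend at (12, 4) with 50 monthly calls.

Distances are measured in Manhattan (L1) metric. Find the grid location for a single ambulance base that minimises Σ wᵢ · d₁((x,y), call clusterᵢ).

Manhattan distance separates: Σwᵢ(|x−xᵢ|+|y−yᵢ|) = Σwᵢ|x−xᵢ| + Σwᵢ|y−yᵢ|, so x and y are optimised independently as 1-D weighted medians.
Total weight W = 408; half = 204.
x-coordinate, sorted with cumulative weight:
  x=1 (Lakeside, w=120) cum 120
  x=2 (Southcross, w=60) cum 180
  x=4 (Hillcrest, w=20) cum 200
  x=5 (Westmoor, w=40) cum 240  ← median
  x=9 (Northgate, w=3) cum 243
  x=12 (Eastvale, w=15) cum 258
  x=12 (Midtown, w=100) cum 358
  x=12 (Riverbend, w=50) cum 408
⇒ x* = 5
y-coordinate, sorted with cumulative weight:
  y=0 (Eastvale, w=15) cum 15
  y=4 (Riverbend, w=50) cum 65
  y=6 (Midtown, w=100) cum 165
  y=7 (Northgate, w=3) cum 168
  y=9 (Southcross, w=60) cum 228  ← median
  y=10 (Westmoor, w=40) cum 268
  y=11 (Hillcrest, w=20) cum 288
  y=11 (Lakeside, w=120) cum 408
⇒ y* = 9

(5, 9)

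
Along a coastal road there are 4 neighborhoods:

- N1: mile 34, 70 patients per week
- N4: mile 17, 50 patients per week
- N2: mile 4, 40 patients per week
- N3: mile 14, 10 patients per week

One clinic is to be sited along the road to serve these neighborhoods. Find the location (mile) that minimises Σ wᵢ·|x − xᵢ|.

For a sum of weighted absolute distances on a line, the optimum is the weighted median (not the mean). Total weight W = 170; half-weight = 85.
Sort by position and accumulate weight:
  mile 4 (N2, w=40) → cum 40
  mile 14 (N3, w=10) → cum 50
  mile 17 (N4, w=50) → cum 100  ≥ 85 → median here
  mile 34 (N1, w=70) → cum 170
Optimal location: mile 17.

x = 17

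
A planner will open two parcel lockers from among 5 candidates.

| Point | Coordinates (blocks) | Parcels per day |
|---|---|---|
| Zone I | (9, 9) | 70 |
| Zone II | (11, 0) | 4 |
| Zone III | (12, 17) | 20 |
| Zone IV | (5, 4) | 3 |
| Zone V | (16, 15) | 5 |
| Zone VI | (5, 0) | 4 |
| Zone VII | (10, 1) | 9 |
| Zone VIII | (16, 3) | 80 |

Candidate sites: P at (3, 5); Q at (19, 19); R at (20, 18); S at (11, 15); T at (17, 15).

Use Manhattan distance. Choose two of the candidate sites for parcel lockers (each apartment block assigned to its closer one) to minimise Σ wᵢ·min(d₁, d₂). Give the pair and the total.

Evaluate every pair (each demand assigned to the nearer of the two):
  {S, T}: total = 1995
  {P, S}: total = 2033
  {P, T}: total = 2073
  {P, Q}: total = 2303
  {P, R}: total = 2303
  {Q, S}: total = 2335
  {R, S}: total = 2335
  {Q, T}: total = 2615
  {R, T}: total = 2615
  {Q, R}: total = 3705
Best pair: {S, T} with total 1995.

{S, T}, total 1995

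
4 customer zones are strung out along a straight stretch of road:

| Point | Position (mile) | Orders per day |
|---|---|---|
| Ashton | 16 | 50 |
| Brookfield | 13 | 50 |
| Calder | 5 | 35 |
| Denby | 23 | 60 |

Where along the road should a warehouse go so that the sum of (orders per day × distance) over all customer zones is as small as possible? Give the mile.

For a sum of weighted absolute distances on a line, the optimum is the weighted median (not the mean). Total weight W = 195; half-weight = 97.5.
Sort by position and accumulate weight:
  mile 5 (Calder, w=35) → cum 35
  mile 13 (Brookfield, w=50) → cum 85
  mile 16 (Ashton, w=50) → cum 135  ≥ 97.5 → median here
  mile 23 (Denby, w=60) → cum 195
Optimal location: mile 16.

x = 16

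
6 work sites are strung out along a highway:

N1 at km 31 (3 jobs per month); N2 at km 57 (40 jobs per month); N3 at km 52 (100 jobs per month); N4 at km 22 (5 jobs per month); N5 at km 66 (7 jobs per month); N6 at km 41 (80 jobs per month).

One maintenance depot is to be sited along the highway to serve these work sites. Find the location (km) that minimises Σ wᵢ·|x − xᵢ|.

For a sum of weighted absolute distances on a line, the optimum is the weighted median (not the mean). Total weight W = 235; half-weight = 117.5.
Sort by position and accumulate weight:
  km 22 (N4, w=5) → cum 5
  km 31 (N1, w=3) → cum 8
  km 41 (N6, w=80) → cum 88
  km 52 (N3, w=100) → cum 188  ≥ 117.5 → median here
  km 57 (N2, w=40) → cum 228
  km 66 (N5, w=7) → cum 235
Optimal location: km 52.

x = 52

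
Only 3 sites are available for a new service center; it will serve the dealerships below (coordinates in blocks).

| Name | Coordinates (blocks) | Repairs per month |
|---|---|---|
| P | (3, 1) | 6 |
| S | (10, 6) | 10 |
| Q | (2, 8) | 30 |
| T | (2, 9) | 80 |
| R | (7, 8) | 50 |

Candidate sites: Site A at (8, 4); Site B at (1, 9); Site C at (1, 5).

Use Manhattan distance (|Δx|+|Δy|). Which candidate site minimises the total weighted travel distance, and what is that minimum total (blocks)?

Total weighted distance at each candidate:
  Site A (8, 4): total = 1518
  Site B (1, 9): total = 670
  Site C (1, 5): total = 1106
Minimum is at Site B with total 670 blocks.

Site B, total 670 blocks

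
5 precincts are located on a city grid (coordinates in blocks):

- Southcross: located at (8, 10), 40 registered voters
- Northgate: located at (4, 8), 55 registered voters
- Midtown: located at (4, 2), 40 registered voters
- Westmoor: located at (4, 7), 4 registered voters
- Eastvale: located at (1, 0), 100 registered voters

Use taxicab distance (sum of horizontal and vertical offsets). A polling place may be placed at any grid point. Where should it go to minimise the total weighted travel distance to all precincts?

Manhattan distance separates: Σwᵢ(|x−xᵢ|+|y−yᵢ|) = Σwᵢ|x−xᵢ| + Σwᵢ|y−yᵢ|, so x and y are optimised independently as 1-D weighted medians.
Total weight W = 239; half = 119.5.
x-coordinate, sorted with cumulative weight:
  x=1 (Eastvale, w=100) cum 100
  x=4 (Northgate, w=55) cum 155  ← median
  x=4 (Midtown, w=40) cum 195
  x=4 (Westmoor, w=4) cum 199
  x=8 (Southcross, w=40) cum 239
⇒ x* = 4
y-coordinate, sorted with cumulative weight:
  y=0 (Eastvale, w=100) cum 100
  y=2 (Midtown, w=40) cum 140  ← median
  y=7 (Westmoor, w=4) cum 144
  y=8 (Northgate, w=55) cum 199
  y=10 (Southcross, w=40) cum 239
⇒ y* = 2

(4, 2)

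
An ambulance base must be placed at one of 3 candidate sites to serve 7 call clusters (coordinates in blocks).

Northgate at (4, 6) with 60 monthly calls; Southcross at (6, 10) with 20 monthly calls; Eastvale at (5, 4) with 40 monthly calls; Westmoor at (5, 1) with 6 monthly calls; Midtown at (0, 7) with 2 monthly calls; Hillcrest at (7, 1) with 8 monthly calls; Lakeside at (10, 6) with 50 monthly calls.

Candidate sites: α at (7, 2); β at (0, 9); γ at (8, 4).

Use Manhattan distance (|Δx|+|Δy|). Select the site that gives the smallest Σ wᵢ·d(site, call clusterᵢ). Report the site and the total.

Total weighted distance at each candidate:
  α (7, 2): total = 1160
  β (0, 9): total = 1812
  γ (8, 4): total = 930
Minimum is at γ with total 930 blocks.

γ, total 930 blocks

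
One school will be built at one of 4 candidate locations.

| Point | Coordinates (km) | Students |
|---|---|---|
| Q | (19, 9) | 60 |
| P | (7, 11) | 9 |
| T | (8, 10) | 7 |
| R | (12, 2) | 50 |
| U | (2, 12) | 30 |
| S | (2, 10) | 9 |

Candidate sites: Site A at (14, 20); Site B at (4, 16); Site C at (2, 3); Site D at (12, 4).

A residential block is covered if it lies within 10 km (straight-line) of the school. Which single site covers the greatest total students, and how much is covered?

Site D, covering 126

Coverage radius r = 10 km; a point is covered iff (Δx)²+(Δy)² ≤ 10² = 100.
  Site A (14, 20): covers {none} → 0
  Site B (4, 16): covers {P, T, U, S} → 55
  Site C (2, 3): covers {P, T, U, S} → 55
  Site D (12, 4): covers {Q, P, T, R} → 126
Maximum coverage at Site D: 126 students.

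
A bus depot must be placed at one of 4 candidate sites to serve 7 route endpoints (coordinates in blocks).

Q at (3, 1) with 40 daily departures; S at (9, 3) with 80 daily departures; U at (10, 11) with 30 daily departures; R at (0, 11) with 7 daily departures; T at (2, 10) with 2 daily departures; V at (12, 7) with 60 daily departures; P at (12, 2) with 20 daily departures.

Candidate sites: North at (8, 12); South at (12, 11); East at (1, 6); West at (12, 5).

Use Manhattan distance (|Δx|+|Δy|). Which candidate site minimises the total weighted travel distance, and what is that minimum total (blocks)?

West, total 1496 blocks

Total weighted distance at each candidate:
  North (8, 12): total = 2429
  South (12, 11): total = 2226
  East (1, 6): total = 2652
  West (12, 5): total = 1496
Minimum is at West with total 1496 blocks.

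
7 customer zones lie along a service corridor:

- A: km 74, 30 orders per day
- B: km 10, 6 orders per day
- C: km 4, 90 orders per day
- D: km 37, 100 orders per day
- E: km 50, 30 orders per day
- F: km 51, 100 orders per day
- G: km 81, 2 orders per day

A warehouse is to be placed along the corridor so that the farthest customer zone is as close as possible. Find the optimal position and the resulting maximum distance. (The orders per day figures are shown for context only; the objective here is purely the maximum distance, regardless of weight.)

The 1-center on a line is the midpoint of the two extreme points: leftmost at 4, rightmost at 81.
Optimal location = (4 + 81)/2 = 42.5; maximum distance = (81 − 4)/2 = 38.5.

location 42.5, max distance 38.5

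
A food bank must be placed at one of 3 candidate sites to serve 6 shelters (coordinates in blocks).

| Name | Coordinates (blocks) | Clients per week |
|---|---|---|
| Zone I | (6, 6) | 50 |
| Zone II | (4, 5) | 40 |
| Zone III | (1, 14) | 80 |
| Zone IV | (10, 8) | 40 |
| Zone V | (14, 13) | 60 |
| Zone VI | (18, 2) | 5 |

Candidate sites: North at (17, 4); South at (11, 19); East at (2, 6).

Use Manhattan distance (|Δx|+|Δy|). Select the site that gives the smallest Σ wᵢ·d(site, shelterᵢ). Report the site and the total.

Total weighted distance at each candidate:
  North (17, 4): total = 4465
  South (11, 19): total = 4080
  East (2, 6): total = 2680
Minimum is at East with total 2680 blocks.

East, total 2680 blocks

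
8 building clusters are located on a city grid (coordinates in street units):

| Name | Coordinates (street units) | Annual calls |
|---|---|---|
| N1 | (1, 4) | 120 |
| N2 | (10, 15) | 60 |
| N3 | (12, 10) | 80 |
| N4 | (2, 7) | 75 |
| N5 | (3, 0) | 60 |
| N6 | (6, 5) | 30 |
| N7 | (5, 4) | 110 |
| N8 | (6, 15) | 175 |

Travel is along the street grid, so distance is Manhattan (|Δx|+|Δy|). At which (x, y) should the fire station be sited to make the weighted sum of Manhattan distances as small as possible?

(5, 7)

Manhattan distance separates: Σwᵢ(|x−xᵢ|+|y−yᵢ|) = Σwᵢ|x−xᵢ| + Σwᵢ|y−yᵢ|, so x and y are optimised independently as 1-D weighted medians.
Total weight W = 710; half = 355.
x-coordinate, sorted with cumulative weight:
  x=1 (N1, w=120) cum 120
  x=2 (N4, w=75) cum 195
  x=3 (N5, w=60) cum 255
  x=5 (N7, w=110) cum 365  ← median
  x=6 (N6, w=30) cum 395
  x=6 (N8, w=175) cum 570
  x=10 (N2, w=60) cum 630
  x=12 (N3, w=80) cum 710
⇒ x* = 5
y-coordinate, sorted with cumulative weight:
  y=0 (N5, w=60) cum 60
  y=4 (N1, w=120) cum 180
  y=4 (N7, w=110) cum 290
  y=5 (N6, w=30) cum 320
  y=7 (N4, w=75) cum 395  ← median
  y=10 (N3, w=80) cum 475
  y=15 (N2, w=60) cum 535
  y=15 (N8, w=175) cum 710
⇒ y* = 7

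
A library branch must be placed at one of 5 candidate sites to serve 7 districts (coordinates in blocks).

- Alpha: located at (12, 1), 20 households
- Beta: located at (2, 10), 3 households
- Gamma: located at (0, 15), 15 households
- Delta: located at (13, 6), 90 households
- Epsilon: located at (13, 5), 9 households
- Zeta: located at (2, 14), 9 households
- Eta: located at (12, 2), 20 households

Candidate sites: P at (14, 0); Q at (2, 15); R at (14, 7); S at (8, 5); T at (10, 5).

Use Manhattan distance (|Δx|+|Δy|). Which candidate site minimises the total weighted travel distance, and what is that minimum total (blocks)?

R, total 1053 blocks

Total weighted distance at each candidate:
  P (14, 0): total = 1559
  Q (2, 15): total = 2983
  R (14, 7): total = 1053
  S (8, 5): total = 1323
  T (10, 5): total = 1099
Minimum is at R with total 1053 blocks.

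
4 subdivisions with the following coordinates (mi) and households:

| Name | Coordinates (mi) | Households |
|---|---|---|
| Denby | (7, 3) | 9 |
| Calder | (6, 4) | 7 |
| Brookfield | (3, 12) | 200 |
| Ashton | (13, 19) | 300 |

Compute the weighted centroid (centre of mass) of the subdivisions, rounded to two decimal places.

The minimiser of Σwᵢ‖p−pᵢ‖² is the weighted centroid p* = (Σwᵢpᵢ)/(Σwᵢ).
Σwᵢ = 516.
Σwᵢxᵢ = 9·7 + 7·6 + 200·3 + 300·13 = 4605.
Σwᵢyᵢ = 9·3 + 7·4 + 200·12 + 300·19 = 8155.
x* = 4605/516 = 8.92, y* = 8155/516 = 15.80.

(8.92, 15.80)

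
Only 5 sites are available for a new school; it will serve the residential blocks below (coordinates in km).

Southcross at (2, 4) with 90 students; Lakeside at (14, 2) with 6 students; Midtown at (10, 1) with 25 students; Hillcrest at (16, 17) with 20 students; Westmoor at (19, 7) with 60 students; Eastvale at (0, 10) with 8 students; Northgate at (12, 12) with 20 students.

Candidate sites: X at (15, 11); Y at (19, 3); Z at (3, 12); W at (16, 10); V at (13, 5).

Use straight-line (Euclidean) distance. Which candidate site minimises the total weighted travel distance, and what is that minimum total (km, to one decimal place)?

V, total 2017.8 km

Total weighted distance at each candidate:
  X (15, 11): total = 2307.3
  Y (19, 3): total = 2710.1
  Z (3, 12): total = 2634.0
  W (16, 10): total = 2302.7
  V (13, 5): total = 2017.8
Minimum is at V with total 2017.8 km.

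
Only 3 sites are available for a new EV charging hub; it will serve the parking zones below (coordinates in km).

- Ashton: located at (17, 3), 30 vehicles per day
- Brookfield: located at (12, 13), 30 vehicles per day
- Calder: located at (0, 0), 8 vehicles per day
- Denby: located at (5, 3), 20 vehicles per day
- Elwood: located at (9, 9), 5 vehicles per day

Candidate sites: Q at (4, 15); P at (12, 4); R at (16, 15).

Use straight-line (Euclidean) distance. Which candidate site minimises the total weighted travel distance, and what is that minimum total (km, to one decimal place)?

P, total 694.7 km

Total weighted distance at each candidate:
  Q (4, 15): total = 1182.2
  P (12, 4): total = 694.7
  R (16, 15): total = 1042.5
Minimum is at P with total 694.7 km.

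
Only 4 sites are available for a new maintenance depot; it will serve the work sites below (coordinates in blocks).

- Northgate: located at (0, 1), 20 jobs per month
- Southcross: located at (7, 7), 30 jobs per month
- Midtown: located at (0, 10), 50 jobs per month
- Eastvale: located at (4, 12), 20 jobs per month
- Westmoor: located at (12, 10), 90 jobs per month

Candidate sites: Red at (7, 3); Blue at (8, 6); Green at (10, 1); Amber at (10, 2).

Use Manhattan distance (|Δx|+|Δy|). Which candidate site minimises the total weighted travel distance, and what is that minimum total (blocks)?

Blue, total 1840 blocks

Total weighted distance at each candidate:
  Red (7, 3): total = 2320
  Blue (8, 6): total = 1840
  Green (10, 1): total = 2750
  Amber (10, 2): total = 2580
Minimum is at Blue with total 1840 blocks.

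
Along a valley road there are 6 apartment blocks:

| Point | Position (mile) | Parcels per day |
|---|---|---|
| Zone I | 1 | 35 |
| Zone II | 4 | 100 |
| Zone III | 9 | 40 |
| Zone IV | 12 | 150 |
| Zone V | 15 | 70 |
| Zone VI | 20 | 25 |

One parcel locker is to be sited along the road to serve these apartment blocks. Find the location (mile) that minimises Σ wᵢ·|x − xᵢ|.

For a sum of weighted absolute distances on a line, the optimum is the weighted median (not the mean). Total weight W = 420; half-weight = 210.
Sort by position and accumulate weight:
  mile 1 (Zone I, w=35) → cum 35
  mile 4 (Zone II, w=100) → cum 135
  mile 9 (Zone III, w=40) → cum 175
  mile 12 (Zone IV, w=150) → cum 325  ≥ 210 → median here
  mile 15 (Zone V, w=70) → cum 395
  mile 20 (Zone VI, w=25) → cum 420
Optimal location: mile 12.

x = 12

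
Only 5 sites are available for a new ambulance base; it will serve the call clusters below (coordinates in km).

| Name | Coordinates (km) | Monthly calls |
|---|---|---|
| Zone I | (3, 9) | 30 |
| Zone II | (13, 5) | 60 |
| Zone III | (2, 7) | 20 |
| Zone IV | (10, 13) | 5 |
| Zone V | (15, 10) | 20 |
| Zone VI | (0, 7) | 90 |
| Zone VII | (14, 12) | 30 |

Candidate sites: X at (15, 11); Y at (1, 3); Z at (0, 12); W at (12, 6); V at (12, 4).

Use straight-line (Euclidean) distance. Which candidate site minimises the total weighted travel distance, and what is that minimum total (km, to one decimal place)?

Total weighted distance at each candidate:
  X (15, 11): total = 2503.0
  Y (1, 3): total = 2227.9
  Z (0, 12): total = 2343.8
  W (12, 6): total = 1980.3
  V (12, 4): total = 2143.4
Minimum is at W with total 1980.3 km.

W, total 1980.3 km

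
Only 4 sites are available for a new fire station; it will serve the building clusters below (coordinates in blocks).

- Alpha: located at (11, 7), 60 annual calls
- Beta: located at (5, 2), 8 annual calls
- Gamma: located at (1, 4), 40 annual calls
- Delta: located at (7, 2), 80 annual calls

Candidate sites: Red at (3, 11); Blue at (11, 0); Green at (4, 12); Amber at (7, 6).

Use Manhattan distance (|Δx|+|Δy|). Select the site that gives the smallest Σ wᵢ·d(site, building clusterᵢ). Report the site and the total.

Amber, total 988 blocks

Total weighted distance at each candidate:
  Red (3, 11): total = 2208
  Blue (11, 0): total = 1524
  Green (4, 12): total = 2288
  Amber (7, 6): total = 988
Minimum is at Amber with total 988 blocks.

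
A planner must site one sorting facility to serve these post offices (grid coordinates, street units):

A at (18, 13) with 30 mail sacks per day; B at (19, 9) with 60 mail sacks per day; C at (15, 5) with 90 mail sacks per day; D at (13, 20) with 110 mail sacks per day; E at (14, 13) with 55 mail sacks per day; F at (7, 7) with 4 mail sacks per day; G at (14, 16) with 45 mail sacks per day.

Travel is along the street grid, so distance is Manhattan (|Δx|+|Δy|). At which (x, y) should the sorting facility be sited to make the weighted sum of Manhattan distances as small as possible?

(14, 13)

Manhattan distance separates: Σwᵢ(|x−xᵢ|+|y−yᵢ|) = Σwᵢ|x−xᵢ| + Σwᵢ|y−yᵢ|, so x and y are optimised independently as 1-D weighted medians.
Total weight W = 394; half = 197.
x-coordinate, sorted with cumulative weight:
  x=7 (F, w=4) cum 4
  x=13 (D, w=110) cum 114
  x=14 (E, w=55) cum 169
  x=14 (G, w=45) cum 214  ← median
  x=15 (C, w=90) cum 304
  x=18 (A, w=30) cum 334
  x=19 (B, w=60) cum 394
⇒ x* = 14
y-coordinate, sorted with cumulative weight:
  y=5 (C, w=90) cum 90
  y=7 (F, w=4) cum 94
  y=9 (B, w=60) cum 154
  y=13 (A, w=30) cum 184
  y=13 (E, w=55) cum 239  ← median
  y=16 (G, w=45) cum 284
  y=20 (D, w=110) cum 394
⇒ y* = 13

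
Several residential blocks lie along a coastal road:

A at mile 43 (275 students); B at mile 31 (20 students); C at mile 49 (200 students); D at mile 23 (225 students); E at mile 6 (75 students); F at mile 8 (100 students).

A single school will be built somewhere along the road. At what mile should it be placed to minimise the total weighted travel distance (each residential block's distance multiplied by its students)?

For a sum of weighted absolute distances on a line, the optimum is the weighted median (not the mean). Total weight W = 895; half-weight = 447.5.
Sort by position and accumulate weight:
  mile 6 (E, w=75) → cum 75
  mile 8 (F, w=100) → cum 175
  mile 23 (D, w=225) → cum 400
  mile 31 (B, w=20) → cum 420
  mile 43 (A, w=275) → cum 695  ≥ 447.5 → median here
  mile 49 (C, w=200) → cum 895
Optimal location: mile 43.

x = 43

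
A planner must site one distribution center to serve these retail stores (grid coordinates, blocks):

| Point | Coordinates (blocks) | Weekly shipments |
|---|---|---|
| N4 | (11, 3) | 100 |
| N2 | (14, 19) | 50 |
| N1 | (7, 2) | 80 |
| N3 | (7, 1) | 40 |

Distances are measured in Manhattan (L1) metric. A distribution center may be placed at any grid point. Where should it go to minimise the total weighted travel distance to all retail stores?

(11, 3)

Manhattan distance separates: Σwᵢ(|x−xᵢ|+|y−yᵢ|) = Σwᵢ|x−xᵢ| + Σwᵢ|y−yᵢ|, so x and y are optimised independently as 1-D weighted medians.
Total weight W = 270; half = 135.
x-coordinate, sorted with cumulative weight:
  x=7 (N1, w=80) cum 80
  x=7 (N3, w=40) cum 120
  x=11 (N4, w=100) cum 220  ← median
  x=14 (N2, w=50) cum 270
⇒ x* = 11
y-coordinate, sorted with cumulative weight:
  y=1 (N3, w=40) cum 40
  y=2 (N1, w=80) cum 120
  y=3 (N4, w=100) cum 220  ← median
  y=19 (N2, w=50) cum 270
⇒ y* = 3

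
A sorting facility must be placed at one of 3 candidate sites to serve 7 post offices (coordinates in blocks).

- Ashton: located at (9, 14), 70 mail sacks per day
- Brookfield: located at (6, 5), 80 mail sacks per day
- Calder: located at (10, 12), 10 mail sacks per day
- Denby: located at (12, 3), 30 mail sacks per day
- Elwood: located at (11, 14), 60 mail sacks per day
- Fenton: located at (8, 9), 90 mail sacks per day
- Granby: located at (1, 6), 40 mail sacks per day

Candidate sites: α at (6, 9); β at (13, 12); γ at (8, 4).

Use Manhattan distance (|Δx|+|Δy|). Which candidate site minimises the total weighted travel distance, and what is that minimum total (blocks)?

α, total 2410 blocks

Total weighted distance at each candidate:
  α (6, 9): total = 2410
  β (13, 12): total = 3550
  γ (8, 4): total = 2850
Minimum is at α with total 2410 blocks.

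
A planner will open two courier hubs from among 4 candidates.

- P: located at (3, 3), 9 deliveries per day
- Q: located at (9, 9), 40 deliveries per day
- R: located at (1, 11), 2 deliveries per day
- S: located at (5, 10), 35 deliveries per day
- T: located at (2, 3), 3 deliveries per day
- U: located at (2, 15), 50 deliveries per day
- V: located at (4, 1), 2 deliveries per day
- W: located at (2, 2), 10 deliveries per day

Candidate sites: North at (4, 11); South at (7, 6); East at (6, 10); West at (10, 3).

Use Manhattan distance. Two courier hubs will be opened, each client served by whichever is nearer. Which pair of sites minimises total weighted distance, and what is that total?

Evaluate every pair (each demand assigned to the nearer of the two):
  {North, East}: total = 742
  {North, South}: total = 769
  {North, West}: total = 849
  {South, East}: total = 850
  {East, West}: total = 850
  {South, West}: total = 1325
Best pair: {North, East} with total 742.

{North, East}, total 742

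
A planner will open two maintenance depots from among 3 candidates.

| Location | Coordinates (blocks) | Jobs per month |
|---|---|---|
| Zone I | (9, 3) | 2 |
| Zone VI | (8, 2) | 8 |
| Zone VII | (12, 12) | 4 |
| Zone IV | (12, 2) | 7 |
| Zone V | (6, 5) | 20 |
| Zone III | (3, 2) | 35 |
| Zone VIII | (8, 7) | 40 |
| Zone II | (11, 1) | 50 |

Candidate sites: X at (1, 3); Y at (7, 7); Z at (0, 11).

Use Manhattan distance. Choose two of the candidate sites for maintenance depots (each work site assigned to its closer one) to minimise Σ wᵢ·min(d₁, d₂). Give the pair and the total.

Evaluate every pair (each demand assigned to the nearer of the two):
  {X, Y}: total = 875
  {Y, Z}: total = 1085
  {X, Z}: total = 1501
Best pair: {X, Y} with total 875.

{X, Y}, total 875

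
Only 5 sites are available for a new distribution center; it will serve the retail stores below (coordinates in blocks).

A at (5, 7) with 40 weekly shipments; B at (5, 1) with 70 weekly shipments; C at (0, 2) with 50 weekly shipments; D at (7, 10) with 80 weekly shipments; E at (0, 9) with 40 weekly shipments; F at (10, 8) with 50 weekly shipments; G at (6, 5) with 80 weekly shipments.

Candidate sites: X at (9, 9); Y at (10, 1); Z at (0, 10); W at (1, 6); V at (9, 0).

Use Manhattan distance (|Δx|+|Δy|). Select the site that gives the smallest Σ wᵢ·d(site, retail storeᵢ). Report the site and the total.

Total weighted distance at each candidate:
  X (9, 9): total = 3140
  Y (10, 1): total = 4010
  Z (0, 10): total = 3780
  W (1, 6): total = 3070
  V (9, 0): total = 4110
Minimum is at W with total 3070 blocks.

W, total 3070 blocks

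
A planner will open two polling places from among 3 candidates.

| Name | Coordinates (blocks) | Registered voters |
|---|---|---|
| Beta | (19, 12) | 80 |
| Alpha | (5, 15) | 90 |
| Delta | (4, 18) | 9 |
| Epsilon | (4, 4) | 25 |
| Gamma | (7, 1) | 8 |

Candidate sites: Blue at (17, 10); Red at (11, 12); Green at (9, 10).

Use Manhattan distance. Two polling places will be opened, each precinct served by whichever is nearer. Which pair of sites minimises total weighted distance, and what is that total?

{Blue, Green}, total 1610

Evaluate every pair (each demand assigned to the nearer of the two):
  {Blue, Green}: total = 1610
  {Blue, Red}: total = 1742
  {Red, Green}: total = 1930
Best pair: {Blue, Green} with total 1610.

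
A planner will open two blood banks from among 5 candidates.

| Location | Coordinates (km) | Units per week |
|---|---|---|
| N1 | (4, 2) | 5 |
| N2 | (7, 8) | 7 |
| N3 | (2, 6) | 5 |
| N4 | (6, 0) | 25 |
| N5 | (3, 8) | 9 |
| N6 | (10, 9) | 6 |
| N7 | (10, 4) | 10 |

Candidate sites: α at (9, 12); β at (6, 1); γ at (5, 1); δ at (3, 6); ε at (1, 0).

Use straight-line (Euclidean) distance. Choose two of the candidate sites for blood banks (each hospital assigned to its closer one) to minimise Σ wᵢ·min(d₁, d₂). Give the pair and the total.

Evaluate every pair (each demand assigned to the nearer of the two):
  {β, δ}: total = 186.2
  {γ, δ}: total = 200.7
  {α, β}: total = 233.4
  {α, γ}: total = 245.1
  {β, γ}: total = 279.9
  {β, ε}: total = 288.3
  {γ, ε}: total = 303.0
  {δ, ε}: total = 315.8
  {α, δ}: total = 334.4
  {α, ε}: total = 369.2
Best pair: {β, δ} with total 186.2.

{β, δ}, total 186.2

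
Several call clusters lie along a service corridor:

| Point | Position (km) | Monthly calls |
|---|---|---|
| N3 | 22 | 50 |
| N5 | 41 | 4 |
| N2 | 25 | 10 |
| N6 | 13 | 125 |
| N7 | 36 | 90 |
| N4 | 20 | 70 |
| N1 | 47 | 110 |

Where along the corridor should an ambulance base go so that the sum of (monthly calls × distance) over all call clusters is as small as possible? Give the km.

x = 22

For a sum of weighted absolute distances on a line, the optimum is the weighted median (not the mean). Total weight W = 459; half-weight = 229.5.
Sort by position and accumulate weight:
  km 13 (N6, w=125) → cum 125
  km 20 (N4, w=70) → cum 195
  km 22 (N3, w=50) → cum 245  ≥ 229.5 → median here
  km 25 (N2, w=10) → cum 255
  km 36 (N7, w=90) → cum 345
  km 41 (N5, w=4) → cum 349
  km 47 (N1, w=110) → cum 459
Optimal location: km 22.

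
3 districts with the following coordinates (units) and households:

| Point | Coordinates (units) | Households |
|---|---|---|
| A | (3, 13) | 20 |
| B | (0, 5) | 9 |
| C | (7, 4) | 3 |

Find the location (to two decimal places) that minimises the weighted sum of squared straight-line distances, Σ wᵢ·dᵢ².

(2.53, 9.91)

The minimiser of Σwᵢ‖p−pᵢ‖² is the weighted centroid p* = (Σwᵢpᵢ)/(Σwᵢ).
Σwᵢ = 32.
Σwᵢxᵢ = 20·3 + 9·0 + 3·7 = 81.
Σwᵢyᵢ = 20·13 + 9·5 + 3·4 = 317.
x* = 81/32 = 2.53, y* = 317/32 = 9.91.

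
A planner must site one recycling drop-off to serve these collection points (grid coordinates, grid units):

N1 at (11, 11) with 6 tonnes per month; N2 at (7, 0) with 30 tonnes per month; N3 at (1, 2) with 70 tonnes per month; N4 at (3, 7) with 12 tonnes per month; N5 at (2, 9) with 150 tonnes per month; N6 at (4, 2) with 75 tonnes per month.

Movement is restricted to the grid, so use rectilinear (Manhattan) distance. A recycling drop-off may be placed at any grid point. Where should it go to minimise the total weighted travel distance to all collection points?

(2, 2)

Manhattan distance separates: Σwᵢ(|x−xᵢ|+|y−yᵢ|) = Σwᵢ|x−xᵢ| + Σwᵢ|y−yᵢ|, so x and y are optimised independently as 1-D weighted medians.
Total weight W = 343; half = 171.5.
x-coordinate, sorted with cumulative weight:
  x=1 (N3, w=70) cum 70
  x=2 (N5, w=150) cum 220  ← median
  x=3 (N4, w=12) cum 232
  x=4 (N6, w=75) cum 307
  x=7 (N2, w=30) cum 337
  x=11 (N1, w=6) cum 343
⇒ x* = 2
y-coordinate, sorted with cumulative weight:
  y=0 (N2, w=30) cum 30
  y=2 (N3, w=70) cum 100
  y=2 (N6, w=75) cum 175  ← median
  y=7 (N4, w=12) cum 187
  y=9 (N5, w=150) cum 337
  y=11 (N1, w=6) cum 343
⇒ y* = 2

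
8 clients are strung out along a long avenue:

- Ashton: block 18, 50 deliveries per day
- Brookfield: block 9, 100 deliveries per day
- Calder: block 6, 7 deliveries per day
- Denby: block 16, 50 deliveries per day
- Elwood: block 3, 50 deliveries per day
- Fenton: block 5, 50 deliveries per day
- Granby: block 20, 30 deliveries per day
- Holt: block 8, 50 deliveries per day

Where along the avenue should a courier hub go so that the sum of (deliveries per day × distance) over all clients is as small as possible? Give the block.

For a sum of weighted absolute distances on a line, the optimum is the weighted median (not the mean). Total weight W = 387; half-weight = 193.5.
Sort by position and accumulate weight:
  block 3 (Elwood, w=50) → cum 50
  block 5 (Fenton, w=50) → cum 100
  block 6 (Calder, w=7) → cum 107
  block 8 (Holt, w=50) → cum 157
  block 9 (Brookfield, w=100) → cum 257  ≥ 193.5 → median here
  block 16 (Denby, w=50) → cum 307
  block 18 (Ashton, w=50) → cum 357
  block 20 (Granby, w=30) → cum 387
Optimal location: block 9.

x = 9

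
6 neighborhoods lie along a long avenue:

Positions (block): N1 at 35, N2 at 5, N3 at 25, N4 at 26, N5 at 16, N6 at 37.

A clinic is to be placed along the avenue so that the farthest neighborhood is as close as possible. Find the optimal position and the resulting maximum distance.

The 1-center on a line is the midpoint of the two extreme points: leftmost at 5, rightmost at 37.
Optimal location = (5 + 37)/2 = 21; maximum distance = (37 − 5)/2 = 16.

location 21, max distance 16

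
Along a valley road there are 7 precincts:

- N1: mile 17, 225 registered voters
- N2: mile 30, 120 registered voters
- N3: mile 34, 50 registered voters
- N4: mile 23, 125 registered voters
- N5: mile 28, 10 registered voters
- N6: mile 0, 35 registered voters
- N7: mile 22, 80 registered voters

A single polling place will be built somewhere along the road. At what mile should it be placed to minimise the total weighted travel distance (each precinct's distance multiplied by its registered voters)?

x = 22

For a sum of weighted absolute distances on a line, the optimum is the weighted median (not the mean). Total weight W = 645; half-weight = 322.5.
Sort by position and accumulate weight:
  mile 0 (N6, w=35) → cum 35
  mile 17 (N1, w=225) → cum 260
  mile 22 (N7, w=80) → cum 340  ≥ 322.5 → median here
  mile 23 (N4, w=125) → cum 465
  mile 28 (N5, w=10) → cum 475
  mile 30 (N2, w=120) → cum 595
  mile 34 (N3, w=50) → cum 645
Optimal location: mile 22.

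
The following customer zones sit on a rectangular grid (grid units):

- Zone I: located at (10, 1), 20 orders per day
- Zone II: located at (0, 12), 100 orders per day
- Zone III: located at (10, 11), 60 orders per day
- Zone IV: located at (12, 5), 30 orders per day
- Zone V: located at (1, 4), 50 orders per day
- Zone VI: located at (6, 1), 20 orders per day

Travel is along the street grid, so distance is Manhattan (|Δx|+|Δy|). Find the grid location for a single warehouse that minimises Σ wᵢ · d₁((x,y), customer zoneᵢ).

Manhattan distance separates: Σwᵢ(|x−xᵢ|+|y−yᵢ|) = Σwᵢ|x−xᵢ| + Σwᵢ|y−yᵢ|, so x and y are optimised independently as 1-D weighted medians.
Total weight W = 280; half = 140.
x-coordinate, sorted with cumulative weight:
  x=0 (Zone II, w=100) cum 100
  x=1 (Zone V, w=50) cum 150  ← median
  x=6 (Zone VI, w=20) cum 170
  x=10 (Zone I, w=20) cum 190
  x=10 (Zone III, w=60) cum 250
  x=12 (Zone IV, w=30) cum 280
⇒ x* = 1
y-coordinate, sorted with cumulative weight:
  y=1 (Zone I, w=20) cum 20
  y=1 (Zone VI, w=20) cum 40
  y=4 (Zone V, w=50) cum 90
  y=5 (Zone IV, w=30) cum 120
  y=11 (Zone III, w=60) cum 180  ← median
  y=12 (Zone II, w=100) cum 280
⇒ y* = 11

(1, 11)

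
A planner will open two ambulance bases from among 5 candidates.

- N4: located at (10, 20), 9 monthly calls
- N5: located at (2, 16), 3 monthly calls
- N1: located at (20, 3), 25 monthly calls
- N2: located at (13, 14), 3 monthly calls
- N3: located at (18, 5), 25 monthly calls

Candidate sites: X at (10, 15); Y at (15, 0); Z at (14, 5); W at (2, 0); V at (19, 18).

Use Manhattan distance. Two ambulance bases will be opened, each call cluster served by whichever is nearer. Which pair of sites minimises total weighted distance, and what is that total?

{X, Z}, total 384

Evaluate every pair (each demand assigned to the nearer of the two):
  {X, Z}: total = 384
  {X, Y}: total = 484
  {Z, V}: total = 486
  {Z, W}: total = 549
  {Y, Z}: total = 570
  {Y, V}: total = 586
  {Y, W}: total = 721
  {X, V}: total = 834
  {W, V}: total = 927
  {X, W}: total = 1059
Best pair: {X, Z} with total 384.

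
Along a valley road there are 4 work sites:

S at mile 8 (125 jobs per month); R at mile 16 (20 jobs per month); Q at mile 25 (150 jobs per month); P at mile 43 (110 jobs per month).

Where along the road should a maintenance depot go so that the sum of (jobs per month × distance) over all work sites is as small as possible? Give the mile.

x = 25

For a sum of weighted absolute distances on a line, the optimum is the weighted median (not the mean). Total weight W = 405; half-weight = 202.5.
Sort by position and accumulate weight:
  mile 8 (S, w=125) → cum 125
  mile 16 (R, w=20) → cum 145
  mile 25 (Q, w=150) → cum 295  ≥ 202.5 → median here
  mile 43 (P, w=110) → cum 405
Optimal location: mile 25.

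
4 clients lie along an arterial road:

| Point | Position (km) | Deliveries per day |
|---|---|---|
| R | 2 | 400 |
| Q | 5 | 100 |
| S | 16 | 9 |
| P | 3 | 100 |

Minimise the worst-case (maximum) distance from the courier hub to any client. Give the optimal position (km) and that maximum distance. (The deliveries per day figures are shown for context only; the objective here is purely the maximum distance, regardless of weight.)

location 9, max distance 7

The 1-center on a line is the midpoint of the two extreme points: leftmost at 2, rightmost at 16.
Optimal location = (2 + 16)/2 = 9; maximum distance = (16 − 2)/2 = 7.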